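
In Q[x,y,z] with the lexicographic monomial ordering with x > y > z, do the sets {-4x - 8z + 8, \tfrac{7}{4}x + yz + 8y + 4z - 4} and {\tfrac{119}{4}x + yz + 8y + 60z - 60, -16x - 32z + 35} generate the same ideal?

Two ideals are equal iff their reduced Gröbner bases coincide (the reduced basis is unique for a fixed ordering).
Buchberger on the first generating set:
f_1 = -4x - 8z + 8, LT = x.
f_2 = \tfrac{7}{4}x + yz + 8y + 4z - 4, LT = x.

S(f_1,f_2): lcm = x. S = -\tfrac{4}{7}yz - \tfrac{32}{7}y - \tfrac{2}{7}z + \tfrac{2}{7}.
  leading term yz: no divisor's leading term divides it; move -\tfrac{4}{7}yz to the remainder.
  leading term y: no divisor's leading term divides it; move -\tfrac{32}{7}y to the remainder.
  leading term z: no divisor's leading term divides it; move -\tfrac{2}{7}z to the remainder.
  leading term 1: no divisor's leading term divides it; move \tfrac{2}{7} to the remainder.
  remainder -\tfrac{4}{7}yz - \tfrac{32}{7}y - \tfrac{2}{7}z + \tfrac{2}{7} ≠ 0; add g_3 = -\tfrac{4}{7}yz - \tfrac{32}{7}y - \tfrac{2}{7}z + \tfrac{2}{7} to the basis.

The other S-polynomials (S(f_1,g_3), S(f_2,g_3)) all reduce to 0 modulo the current basis, so we have a Gröbner basis.
Inter-reduce: drop elements whose leading term is divisible by another's, tail-reduce, and make monic.
Reduced Gröbner basis: {x + 2z - 2, yz + 8y + \tfrac{1}{2}z - \tfrac{1}{2}}.

Buchberger on the second generating set:
h_1 = \tfrac{119}{4}x + yz + 8y + 60z - 60, LT = x.
h_2 = -16x - 32z + 35, LT = x.

S(h_1,h_2): lcm = x. S = \tfrac{4}{119}yz + \tfrac{32}{119}y + \tfrac{2}{119}z + \tfrac{325}{1904}.
  leading term yz: no divisor's leading term divides it; move \tfrac{4}{119}yz to the remainder.
  leading term y: no divisor's leading term divides it; move \tfrac{32}{119}y to the remainder.
  leading term z: no divisor's leading term divides it; move \tfrac{2}{119}z to the remainder.
  leading term 1: no divisor's leading term divides it; move \tfrac{325}{1904} to the remainder.
  remainder \tfrac{4}{119}yz + \tfrac{32}{119}y + \tfrac{2}{119}z + \tfrac{325}{1904} ≠ 0; add k_3 = \tfrac{4}{119}yz + \tfrac{32}{119}y + \tfrac{2}{119}z + \tfrac{325}{1904} to the basis.

The other S-polynomials (S(h_1,k_3), S(h_2,k_3)) all reduce to 0 modulo the current basis, so we have a Gröbner basis.
Inter-reduce: drop elements whose leading term is divisible by another's, tail-reduce, and make monic.
Reduced Gröbner basis: {x + 2z - \tfrac{35}{16}, yz + 8y + \tfrac{1}{2}z + \tfrac{325}{64}}.

These differ, so the ideals are not equal.
The same test decides containment: I ⊆ J iff every generator of I reduces to 0 modulo a Gröbner basis of J.

No, the ideals differ.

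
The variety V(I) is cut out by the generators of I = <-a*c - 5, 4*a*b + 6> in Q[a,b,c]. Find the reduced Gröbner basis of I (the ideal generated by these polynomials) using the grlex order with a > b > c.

f_1 = -a*c - 5, LT = a*c.
f_2 = 4*a*b + 6, LT = a*b.

S(f_1,f_2): lcm = a*b*c. S = 5*b - 3/2*c.
  leading term b: no divisor's leading term divides it; move 5*b to the remainder.
  leading term c: no divisor's leading term divides it; move -3/2*c to the remainder.
  remainder 5*b - 3/2*c ≠ 0; add g_3 = 5*b - 3/2*c to the basis.

S(f_1,g_3): leading monomials are coprime, so the S-polynomial reduces to 0 (Buchberger's first criterion).
S(f_2,g_3): lcm = a*b. S = 3/10*a*c + 3/2.
  leading term a*c: subtract (-3/10)·f_1 from 3/10*a*c + 3/2 → 0
  remainder 0.

Every S-polynomial of the final basis reduces to 0, so we have a Gröbner basis.
Inter-reduce: drop elements whose leading term is divisible by another's, tail-reduce, and make monic.

G = {a*c + 5, b - 3/10*c}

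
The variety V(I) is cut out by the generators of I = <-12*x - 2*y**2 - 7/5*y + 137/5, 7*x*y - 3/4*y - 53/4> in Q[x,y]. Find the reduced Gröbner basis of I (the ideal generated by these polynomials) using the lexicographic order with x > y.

f_1 = -12*x - 2*y**2 - 7/5*y + 137/5, LT = x.
f_2 = 7*x*y - 3/4*y - 53/4, LT = x*y.

S(f_1,f_2): lcm = x*y. S = 1/6*y**3 + 7/60*y**2 - 457/210*y + 53/28.
  leading term y**3: no divisor's leading term divides it; move 1/6*y**3 to the remainder.
  leading term y**2: no divisor's leading term divides it; move 7/60*y**2 to the remainder.
  leading term y: no divisor's leading term divides it; move -457/210*y to the remainder.
  leading term 1: no divisor's leading term divides it; move 53/28 to the remainder.
  remainder 1/6*y**3 + 7/60*y**2 - 457/210*y + 53/28 ≠ 0; add g_3 = 1/6*y**3 + 7/60*y**2 - 457/210*y + 53/28 to the basis.

S(f_1,g_3): leading monomials are coprime, so the S-polynomial reduces to 0 (Buchberger's first criterion).
S(f_2,g_3): lcm = x*y**3. S = -7/10*x*y**2 + 457/35*x*y - 159/14*x - 3/28*y**3 - 53/28*y**2.
  leading term x*y**2: subtract (7/120*y**2)·f_1 from -7/10*x*y**2 + 457/35*x*y - 159/14*x - 3/28*y**3 - 53/28*y**2 → 457/35*x*y - 159/14*x + 7/60*y**4 - 107/4200*y**3 - 14663/4200*y**2
  leading term x*y: subtract (-457/420*y)·f_1 from 457/35*x*y - 159/14*x + 7/60*y**4 - 107/4200*y**3 - 14663/4200*y**2 → -159/14*x + 7/60*y**4 - 1321/600*y**3 - 21061/4200*y**2 + 62609/2100*y
  leading term x: subtract (53/56)·f_1 from -159/14*x + 7/60*y**4 - 1321/600*y**3 - 21061/4200*y**2 + 62609/2100*y → 7/60*y**4 - 1321/600*y**3 - 1873/600*y**2 + 130783/4200*y - 7261/280
  leading term y**4: subtract (7/10*y)·g_3 from 7/60*y**4 - 1321/600*y**3 - 1873/600*y**2 + 130783/4200*y - 7261/280 → -137/60*y**3 - 959/600*y**2 + 62609/2100*y - 7261/280
  leading term y**3: subtract (-137/10)·g_3 from -137/60*y**3 - 959/600*y**2 + 62609/2100*y - 7261/280 → 0
  remainder 0.

Every S-polynomial of the final basis reduces to 0, so we have a Gröbner basis.
Inter-reduce: drop elements whose leading term is divisible by another's, tail-reduce, and make monic.

G = {x + 1/6*y**2 + 7/60*y - 137/60, y**3 + 7/10*y**2 - 457/35*y + 159/14}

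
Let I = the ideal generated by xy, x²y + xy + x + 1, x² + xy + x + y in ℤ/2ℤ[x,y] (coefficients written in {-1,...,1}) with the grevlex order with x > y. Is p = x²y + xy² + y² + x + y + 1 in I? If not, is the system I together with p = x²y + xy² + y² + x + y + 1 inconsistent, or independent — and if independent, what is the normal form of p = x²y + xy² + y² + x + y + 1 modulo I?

x²y + xy² + y² + x + y + 1 lies in I (it reduces to 0).

First compute the reduced Gröbner basis of I by Buchberger's algorithm.
f_1 = xy, LT = xy.
f_2 = x²y + xy + x + 1, LT = x²y.
f_3 = x² + xy + x + y, LT = x².

S(f_1,f_2): lcm = x²y. S = xy + x + 1.
  leading term xy: subtract (1)·f_1 from xy + x + 1 → x + 1
  leading term x: no divisor's leading term divides it; move x to the remainder.
  leading term 1: no divisor's leading term divides it; move 1 to the remainder.
  remainder x + 1 ≠ 0; add h_4 = x + 1 to the basis.

S(f_1,f_3): lcm = x²y. S = xy² + xy + y².
  leading term xy²: subtract (y)·f_1 from xy² + xy + y² → xy + y²
  leading term xy: subtract (1)·f_1 from xy + y² → y²
  leading term y²: no divisor's leading term divides it; move y² to the remainder.
  remainder y² ≠ 0; add h_5 = y² to the basis.

S(f_2,f_3): lcm = x²y. S = xy² + y² + x + 1.
  leading term xy²: subtract (y)·f_1 from xy² + y² + x + 1 → y² + x + 1
  leading term y²: subtract (1)·h_5 from y² + x + 1 → x + 1
  leading term x: subtract (1)·h_4 from x + 1 → 0
  remainder 0.

S(f_1,h_4): lcm = xy. S = y.
  leading term y: no divisor's leading term divides it; move y to the remainder.
  remainder y ≠ 0; add h_6 = y to the basis.

S(f_2,h_4): lcm = x²y. S = x + 1.
  leading term x: subtract (1)·h_4 from x + 1 → 0
  remainder 0.

S(f_3,h_4): lcm = x². S = xy + y.
  leading term xy: subtract (1)·f_1 from xy + y → y
  leading term y: subtract (1)·h_6 from y → 0
  remainder 0.

S(f_1,h_5): lcm = xy². S = 0.
  remainder 0.

S(f_2,h_5): lcm = x²y². S = xy² + xy + y.
  leading term xy²: subtract (y)·f_1 from xy² + xy + y → xy + y
  leading term xy: subtract (1)·f_1 from xy + y → y
  leading term y: subtract (1)·h_6 from y → 0
  remainder 0.

S(f_3,h_5): leading monomials are coprime, so the S-polynomial reduces to 0 (Buchberger's first criterion).
S(h_4,h_5): leading monomials are coprime, so the S-polynomial reduces to 0 (Buchberger's first criterion).
S(f_1,h_6): lcm = xy. S = 0.
  remainder 0.

S(f_2,h_6): lcm = x²y. S = xy + x + 1.
  leading term xy: subtract (1)·f_1 from xy + x + 1 → x + 1
  leading term x: subtract (1)·h_4 from x + 1 → 0
  remainder 0.

S(f_3,h_6): leading monomials are coprime, so the S-polynomial reduces to 0 (Buchberger's first criterion).
S(h_4,h_6): leading monomials are coprime, so the S-polynomial reduces to 0 (Buchberger's first criterion).
S(h_5,h_6): lcm = y². S = 0.
  remainder 0.

Every S-polynomial of the final basis reduces to 0, so we have a Gröbner basis.
Inter-reduce: drop elements whose leading term is divisible by another's, tail-reduce, and make monic.
Reduced Gröbner basis: {x + 1, y}.
Label its elements g_1 = x + 1, g_2 = y.

Reduce p = x²y + xy² + y² + x + y + 1 modulo G:
  leading term x²y: subtract (xy)·g_1 from x²y + xy² + y² + x + y + 1 → xy² + xy + y² + x + y + 1
  leading term xy²: subtract (y²)·g_1 from xy² + xy + y² + x + y + 1 → xy + x + y + 1
  leading term xy: subtract (y)·g_1 from xy + x + y + 1 → x + 1
  leading term x: subtract (1)·g_1 from x + 1 → 0
  normal form = 0.
Since the normal form is 0, p ∈ I.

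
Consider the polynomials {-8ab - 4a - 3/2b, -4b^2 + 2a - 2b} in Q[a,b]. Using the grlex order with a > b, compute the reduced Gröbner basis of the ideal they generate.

G = {a^2 + 3/16a - 3/16b, ab + 1/2a + 3/16b, b^2 - 1/2a + 1/2b}

f_1 = -8ab - 4a - 3/2b, LT = ab.
f_2 = -4b^2 + 2a - 2b, LT = b^2.

S(f_1,f_2): lcm = ab^2. S = 1/2a^2 + 3/16b^2.
  leading term a^2: no divisor's leading term divides it; move 1/2a^2 to the remainder.
  leading term b^2: subtract (-3/64)·f_2 from 3/16b^2 → 3/32a - 3/32b
  leading term a: no divisor's leading term divides it; move 3/32a to the remainder.
  leading term b: no divisor's leading term divides it; move -3/32b to the remainder.
  remainder 1/2a^2 + 3/32a - 3/32b ≠ 0; add g_3 = 1/2a^2 + 3/32a - 3/32b to the basis.

S(f_1,g_3): lcm = a^2b. S = 1/2a^2 + 3/16b^2.
  leading term a^2: subtract (1)·g_3 from 1/2a^2 + 3/16b^2 → 3/16b^2 - 3/32a + 3/32b
  leading term b^2: subtract (-3/64)·f_2 from 3/16b^2 - 3/32a + 3/32b → 0
  remainder 0.

S(f_2,g_3): leading monomials are coprime, so the S-polynomial reduces to 0 (Buchberger's first criterion).
Every S-polynomial of the final basis reduces to 0, so we have a Gröbner basis.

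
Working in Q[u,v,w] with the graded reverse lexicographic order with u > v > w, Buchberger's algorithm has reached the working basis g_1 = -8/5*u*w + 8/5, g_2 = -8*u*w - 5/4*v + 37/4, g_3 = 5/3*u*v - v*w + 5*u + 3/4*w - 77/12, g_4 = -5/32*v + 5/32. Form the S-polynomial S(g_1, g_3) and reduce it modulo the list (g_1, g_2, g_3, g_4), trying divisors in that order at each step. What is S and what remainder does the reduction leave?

lcm(LM(g_1), LM(g_3)) = u*v*w.
S = (lcm/LT(g_1))·g_1 − (lcm/LT(g_3))·g_3 = 3/5*v*w**2 - 3*u*w - 9/20*w**2 - v + 77/20*w.
Reduce S modulo (g_1, g_2, g_3, g_4) in that order:
  leading term v*w**2: subtract (-96/25*w**2)·g_4 from 3/5*v*w**2 - 3*u*w - 9/20*w**2 - v + 77/20*w → -3*u*w + 3/20*w**2 - v + 77/20*w
  leading term u*w: subtract (15/8)·g_1 from -3*u*w + 3/20*w**2 - v + 77/20*w → 3/20*w**2 - v + 77/20*w - 3
  leading term w**2: no divisor's leading term divides it; move 3/20*w**2 to the remainder.
  leading term v: subtract (32/5)·g_4 from -v + 77/20*w - 3 → 77/20*w - 4
  leading term w: no divisor's leading term divides it; move 77/20*w to the remainder.
  leading term 1: no divisor's leading term divides it; move -4 to the remainder.
The remainder 3/20*w**2 + 77/20*w - 4 is nonzero, so it would be added as the next basis element.

S(g_1, g_3) = 3/5*v*w**2 - 3*u*w - 9/20*w**2 - v + 77/20*w; remainder on division = 3/20*w**2 + 77/20*w - 4.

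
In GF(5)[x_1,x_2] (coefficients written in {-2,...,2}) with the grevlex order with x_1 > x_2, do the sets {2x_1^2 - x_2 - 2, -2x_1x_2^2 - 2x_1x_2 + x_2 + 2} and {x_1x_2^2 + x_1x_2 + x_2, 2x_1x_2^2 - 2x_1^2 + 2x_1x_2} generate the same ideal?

Equality of ideals is decidable: compute both reduced Gröbner bases (unique for the ordering) and check whether they agree.
Buchberger on the first generating set:
f_1 = 2x_1^2 - x_2 - 2, LT = x_1^2.
f_2 = -2x_1x_2^2 - 2x_1x_2 + x_2 + 2, LT = x_1x_2^2.

S(f_1,f_2): lcm = x_1^2x_2^2. S = -x_1^2x_2 + 2x_2^3 - 2x_1x_2 - x_2^2 + x_1.
  reduce S modulo (f_1, f_2):
  remainder 2x_2^3 - 2x_1x_2 + x_2^2 + x_1 - x_2 ≠ 0; add g_3 = 2x_2^3 - 2x_1x_2 + x_2^2 + x_1 - x_2 to the basis.

The other S-polynomials (S(f_1,g_3), S(f_2,g_3)) all reduce to 0 modulo the current basis, so we have a Gröbner basis.
Inter-reduce: drop elements whose leading term is divisible by another's, tail-reduce, and make monic.
Reduced Gröbner basis: {x_1x_2^2 + x_1x_2 + 2x_2 - 1, x_2^3 - x_1x_2 - 2x_2^2 - 2x_1 + 2x_2, x_1^2 + 2x_2 - 1}.

Buchberger on the second generating set:
h_1 = x_1x_2^2 + x_1x_2 + x_2, LT = x_1x_2^2.
h_2 = 2x_1x_2^2 - 2x_1^2 + 2x_1x_2, LT = x_1x_2^2.

S(h_1,h_2): lcm = x_1x_2^2. S = x_1^2 + x_2.
  reduce S modulo (h_1, h_2):
  remainder x_1^2 + x_2 ≠ 0; add k_3 = x_1^2 + x_2 to the basis.

S(h_1,k_3): lcm = x_1^2x_2^2. S = x_1^2x_2 - x_2^3 + x_1x_2.
  reduce S modulo (h_1, h_2, k_3):
  remainder -x_2^3 + x_1x_2 - x_2^2 ≠ 0; add k_4 = -x_2^3 + x_1x_2 - x_2^2 to the basis.

The other S-polynomials (S(h_2,k_3), S(h_1,k_4), S(h_2,k_4), S(k_3,k_4)) all reduce to 0 modulo the current basis, so we have a Gröbner basis.
Inter-reduce: drop elements whose leading term is divisible by another's, tail-reduce, and make monic.
Reduced Gröbner basis: {x_1x_2^2 + x_1x_2 + x_2, x_2^3 - x_1x_2 + x_2^2, x_1^2 + x_2}.

The bases are distinct; the ideals are different.

No, the ideals differ.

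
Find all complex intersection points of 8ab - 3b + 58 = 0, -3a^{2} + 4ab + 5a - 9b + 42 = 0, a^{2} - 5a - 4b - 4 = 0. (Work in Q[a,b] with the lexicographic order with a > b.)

Compute a lex Gröbner basis by Buchberger's algorithm.
f_1 = 8ab - 3b + 58, LT = ab.
f_2 = -3a^{2} + 4ab + 5a - 9b + 42, LT = a^{2}.
f_3 = a^{2} - 5a - 4b - 4, LT = a^{2}.

S(f_1,f_2): lcm = a^{2}b. S = \tfrac{4}{3}ab^{2} + \tfrac{31}{24}ab + \tfrac{29}{4}a - 3b^{2} + 14b.
  reduce S modulo (f_1, f_2, f_3):
  remainder \tfrac{29}{4}a - \tfrac{5}{2}b^{2} + \tfrac{925}{192}b - \tfrac{899}{96} ≠ 0; add h_4 = \tfrac{29}{4}a - \tfrac{5}{2}b^{2} + \tfrac{925}{192}b - \tfrac{899}{96} to the basis.

S(f_1,f_3): lcm = a^{2}b. S = \tfrac{37}{8}ab + \tfrac{29}{4}a + 4b^{2} + 4b.
  reduce S modulo (f_1, f_2, f_3, h_4):
  remainder \tfrac{13}{2}b^{2} + \tfrac{11}{12}b - \tfrac{145}{6} ≠ 0; add h_5 = \tfrac{13}{2}b^{2} + \tfrac{11}{12}b - \tfrac{145}{6} to the basis.

S(f_2,f_3): lcm = a^{2}. S = -\tfrac{4}{3}ab + \tfrac{10}{3}a + 7b - 10.
  reduce S modulo (f_1, f_2, f_3, h_4, h_5):
  remainder \tfrac{3859}{936}b + \tfrac{3859}{468} ≠ 0; add h_6 = \tfrac{3859}{936}b + \tfrac{3859}{468} to the basis.

The other S-polynomials (S(f_1,h_4), S(f_2,h_4), S(f_3,h_4), S(f_1,h_5), S(f_2,h_5), S(f_3,h_5), S(h_4,h_5), S(f_1,h_6), S(f_2,h_6), S(f_3,h_6), S(h_4,h_6), S(h_5,h_6)) all reduce to 0 modulo the current basis, so we have a Gröbner basis.
Inter-reduce: drop elements whose leading term is divisible by another's, tail-reduce, and make monic.
Reduced Gröbner basis: {a - 4, b + 2}.

A lex Gröbner basis eliminates variables successively. Here b + 2 depends only on b, with roots {-2}; lifting each root through the earlier basis elements recovers the full solutions.
  b = -2: the earlier basis element becomes a - 4 = 0, giving a = 4 — point (4, -2).
This is the nonlinear analogue of row-reducing a linear system.

{(4, -2)}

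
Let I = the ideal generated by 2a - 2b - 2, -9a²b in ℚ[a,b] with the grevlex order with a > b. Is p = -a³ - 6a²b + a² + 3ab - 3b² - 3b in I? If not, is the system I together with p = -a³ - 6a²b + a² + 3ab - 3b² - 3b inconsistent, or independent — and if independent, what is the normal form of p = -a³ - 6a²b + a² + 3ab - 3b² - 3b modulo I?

-a³ - 6a²b + a² + 3ab - 3b² - 3b lies in I (it reduces to 0).

First compute the reduced Gröbner basis of I by Buchberger's algorithm.
f_1 = 2a - 2b - 2, LT = a.
f_2 = -9a²b, LT = a²b.

S(f_1,f_2): lcm = a²b. S = -ab² - ab.
  leading term ab²: subtract (-½b²)·f_1 from -ab² - ab → -b³ - ab - b²
  leading term b³: no divisor's leading term divides it; move -b³ to the remainder.
  leading term ab: subtract (-½b)·f_1 from -ab - b² → -2b² - b
  leading term b²: no divisor's leading term divides it; move -2b² to the remainder.
  leading term b: no divisor's leading term divides it; move -b to the remainder.
  remainder -b³ - 2b² - b ≠ 0; add h_3 = -b³ - 2b² - b to the basis.

The other S-polynomials (S(f_1,h_3), S(f_2,h_3)) all reduce to 0 modulo the current basis, so we have a Gröbner basis.
Inter-reduce: drop elements whose leading term is divisible by another's, tail-reduce, and make monic.
Reduced Gröbner basis: {b³ + 2b² + b, a - b - 1}.
Label its elements g_1 = b³ + 2b² + b, g_2 = a - b - 1.

Reduce p = -a³ - 6a²b + a² + 3ab - 3b² - 3b modulo G:
  leading term a³: subtract (-a²)·g_2 from -a³ - 6a²b + a² + 3ab - 3b² - 3b → -7a²b + 3ab - 3b² - 3b
  leading term a²b: subtract (-7ab)·g_2 from -7a²b + 3ab - 3b² - 3b → -7ab² - 4ab - 3b² - 3b
  leading term ab²: subtract (-7b²)·g_2 from -7ab² - 4ab - 3b² - 3b → -7b³ - 4ab - 10b² - 3b
  leading term b³: subtract (-7)·g_1 from -7b³ - 4ab - 10b² - 3b → -4ab + 4b² + 4b
  leading term ab: subtract (-4b)·g_2 from -4ab + 4b² + 4b → 0
  normal form = 0.
Since the normal form is 0, p ∈ I.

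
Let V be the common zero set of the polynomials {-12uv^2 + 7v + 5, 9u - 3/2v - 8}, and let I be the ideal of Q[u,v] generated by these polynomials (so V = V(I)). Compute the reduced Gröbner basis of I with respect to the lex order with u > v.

f_1 = -12uv^2 + 7v + 5, LT = uv^2.
f_2 = 9u - 3/2v - 8, LT = u.

S(f_1,f_2): lcm = uv^2. S = 1/6v^3 + 8/9v^2 - 7/12v - 5/12.
  reduce S modulo (f_1, f_2):
  remainder 1/6v^3 + 8/9v^2 - 7/12v - 5/12 ≠ 0; add g_3 = 1/6v^3 + 8/9v^2 - 7/12v - 5/12 to the basis.

The other S-polynomials (S(f_1,g_3), S(f_2,g_3)) all reduce to 0 modulo the current basis, so we have a Gröbner basis.
Inter-reduce: drop elements whose leading term is divisible by another's, tail-reduce, and make monic.

G = {u - 1/6v - 8/9, v^3 + 16/3v^2 - 7/2v - 5/2}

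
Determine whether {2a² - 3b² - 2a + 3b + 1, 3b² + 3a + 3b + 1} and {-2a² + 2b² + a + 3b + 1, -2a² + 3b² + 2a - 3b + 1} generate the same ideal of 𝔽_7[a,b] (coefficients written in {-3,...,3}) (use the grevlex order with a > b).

For a fixed monomial order, each ideal has a unique reduced Gröbner basis; comparing bases decides equality.
Buchberger on the first generating set:
f_1 = 2a² - 3b² - 2a + 3b + 1, LT = a².
f_2 = 3b² + 3a + 3b + 1, LT = b².

The S-polynomials (S(f_1,f_2)) all reduce to 0 modulo the current basis, so we have a Gröbner basis.
Inter-reduce: drop elements whose leading term is divisible by another's, tail-reduce, and make monic.
Reduced Gröbner basis: {a² - 3a + 3b + 1, b² + a + b - 2}.

Buchberger on the second generating set:
h_1 = -2a² + 2b² + a + 3b + 1, LT = a².
h_2 = -2a² + 3b² + 2a - 3b + 1, LT = a².

S(h_1,h_2): lcm = a². S = -3b² - 3a - 3b.
  leading term b²: no divisor's leading term divides it; move -3b² to the remainder.
  leading term a: no divisor's leading term divides it; move -3a to the remainder.
  leading term b: no divisor's leading term divides it; move -3b to the remainder.
  remainder -3b² - 3a - 3b ≠ 0; add k_3 = -3b² - 3a - 3b to the basis.

The other S-polynomials (S(h_1,k_3), S(h_2,k_3)) all reduce to 0 modulo the current basis, so we have a Gröbner basis.
Inter-reduce: drop elements whose leading term is divisible by another's, tail-reduce, and make monic.
Reduced Gröbner basis: {a² - 3a + 3b + 3, b² + a + b}.

The bases are distinct; the ideals are different.

No, the ideals differ.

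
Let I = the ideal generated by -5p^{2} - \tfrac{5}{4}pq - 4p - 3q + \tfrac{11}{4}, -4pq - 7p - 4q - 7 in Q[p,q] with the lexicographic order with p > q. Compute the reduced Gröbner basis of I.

The reduced Gröbner basis is the canonical form of the ideal for this ordering.

f_1 = -5p^{2} - \tfrac{5}{4}pq - 4p - 3q + \tfrac{11}{4}, LT = p^{2}.
f_2 = -4pq - 7p - 4q - 7, LT = pq.

S(f_1,f_2): lcm = p^{2}q. S = -\tfrac{7}{4}p^{2} + \tfrac{1}{4}pq^{2} - \tfrac{1}{5}pq - \tfrac{7}{4}p + \tfrac{3}{5}q^{2} - \tfrac{11}{20}q.
  leading term p^{2}: subtract (\tfrac{7}{20})·f_1 from -\tfrac{7}{4}p^{2} + \tfrac{1}{4}pq^{2} - \tfrac{1}{5}pq - \tfrac{7}{4}p + \tfrac{3}{5}q^{2} - \tfrac{11}{20}q → \tfrac{1}{4}pq^{2} + \tfrac{19}{80}pq - \tfrac{7}{20}p + \tfrac{3}{5}q^{2} + \tfrac{1}{2}q - \tfrac{77}{80}
  leading term pq^{2}: subtract (-\tfrac{1}{16}q)·f_2 from \tfrac{1}{4}pq^{2} + \tfrac{19}{80}pq - \tfrac{7}{20}p + \tfrac{3}{5}q^{2} + \tfrac{1}{2}q - \tfrac{77}{80} → -\tfrac{1}{5}pq - \tfrac{7}{20}p + \tfrac{7}{20}q^{2} + \tfrac{1}{16}q - \tfrac{77}{80}
  leading term pq: subtract (\tfrac{1}{20})·f_2 from -\tfrac{1}{5}pq - \tfrac{7}{20}p + \tfrac{7}{20}q^{2} + \tfrac{1}{16}q - \tfrac{77}{80} → \tfrac{7}{20}q^{2} + \tfrac{21}{80}q - \tfrac{49}{80}
  leading term q^{2}: no divisor's leading term divides it; move \tfrac{7}{20}q^{2} to the remainder.
  leading term q: no divisor's leading term divides it; move \tfrac{21}{80}q to the remainder.
  leading term 1: no divisor's leading term divides it; move -\tfrac{49}{80} to the remainder.
  remainder \tfrac{7}{20}q^{2} + \tfrac{21}{80}q - \tfrac{49}{80} ≠ 0; add g_3 = \tfrac{7}{20}q^{2} + \tfrac{21}{80}q - \tfrac{49}{80} to the basis.

The other S-polynomials (S(f_1,g_3), S(f_2,g_3)) all reduce to 0 modulo the current basis, so we have a Gröbner basis.

G = {p^{2} + \tfrac{29}{80}p + \tfrac{7}{20}q - \tfrac{79}{80}, pq + \tfrac{7}{4}p + q + \tfrac{7}{4}, q^{2} + \tfrac{3}{4}q - \tfrac{7}{4}}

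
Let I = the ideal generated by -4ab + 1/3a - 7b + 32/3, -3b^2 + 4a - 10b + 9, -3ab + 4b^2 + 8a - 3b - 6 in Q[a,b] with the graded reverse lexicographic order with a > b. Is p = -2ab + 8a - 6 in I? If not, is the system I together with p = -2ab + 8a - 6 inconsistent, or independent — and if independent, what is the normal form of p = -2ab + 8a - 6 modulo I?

First compute the reduced Gröbner basis of I by Buchberger's algorithm.
f_1 = -4ab + 1/3a - 7b + 32/3, LT = ab.
f_2 = -3b^2 + 4a - 10b + 9, LT = b^2.
f_3 = -3ab + 4b^2 + 8a - 3b - 6, LT = ab.

S(f_1,f_2): lcm = ab^2. S = 4/3a^2 - 41/12ab + 7/4b^2 + 3a - 8/3b.
  leading term a^2: no divisor's leading term divides it; move 4/3a^2 to the remainder.
  leading term ab: subtract (41/48)·f_1 from -41/12ab + 7/4b^2 + 3a - 8/3b → 7/4b^2 + 391/144a + 53/16b - 82/9
  leading term b^2: subtract (-7/12)·f_2 from 7/4b^2 + 391/144a + 53/16b - 82/9 → 727/144a - 121/48b - 139/36
  leading term a: no divisor's leading term divides it; move 727/144a to the remainder.
  leading term b: no divisor's leading term divides it; move -121/48b to the remainder.
  leading term 1: no divisor's leading term divides it; move -139/36 to the remainder.
  remainder 4/3a^2 + 727/144a - 121/48b - 139/36 ≠ 0; add h_4 = 4/3a^2 + 727/144a - 121/48b - 139/36 to the basis.

S(f_1,f_3): lcm = ab. S = 4/3b^2 + 31/12a + 3/4b - 14/3.
  leading term b^2: subtract (-4/9)·f_2 from 4/3b^2 + 31/12a + 3/4b - 14/3 → 157/36a - 133/36b - 2/3
  leading term a: no divisor's leading term divides it; move 157/36a to the remainder.
  leading term b: no divisor's leading term divides it; move -133/36b to the remainder.
  leading term 1: no divisor's leading term divides it; move -2/3 to the remainder.
  remainder 157/36a - 133/36b - 2/3 ≠ 0; add h_5 = 157/36a - 133/36b - 2/3 to the basis.

S(f_2,f_3): lcm = ab^2. S = 4/3b^3 - 4/3a^2 + 6ab - b^2 - 3a - 2b.
  leading term b^3: subtract (-4/9b)·f_2 from 4/3b^3 - 4/3a^2 + 6ab - b^2 - 3a - 2b → -4/3a^2 + 70/9ab - 49/9b^2 - 3a + 2b
  leading term a^2: subtract (-1)·h_4 from -4/3a^2 + 70/9ab - 49/9b^2 - 3a + 2b → 70/9ab - 49/9b^2 + 295/144a - 25/48b - 139/36
  leading term ab: subtract (-35/18)·f_1 from 70/9ab - 49/9b^2 + 295/144a - 25/48b - 139/36 → -49/9b^2 + 1165/432a - 2035/144b + 1823/108
  leading term b^2: subtract (49/27)·f_2 from -49/9b^2 + 1165/432a - 2035/144b + 1823/108 → -73/16a + 1735/432b + 59/108
  leading term a: subtract (-657/628)·h_5 from -73/16a + 1735/432b + 59/108 → 2563/16956b - 2563/16956
  leading term b: no divisor's leading term divides it; move 2563/16956b to the remainder.
  leading term 1: no divisor's leading term divides it; move -2563/16956 to the remainder.
  remainder 2563/16956b - 2563/16956 ≠ 0; add h_6 = 2563/16956b - 2563/16956 to the basis.

The other S-polynomials (S(f_1,h_4), S(f_2,h_4), S(f_3,h_4), S(f_1,h_5), S(f_2,h_5), S(f_3,h_5), S(h_4,h_5), S(f_1,h_6), S(f_2,h_6), S(f_3,h_6), S(h_4,h_6), S(h_5,h_6)) all reduce to 0 modulo the current basis, so we have a Gröbner basis.
Inter-reduce: drop elements whose leading term is divisible by another's, tail-reduce, and make monic.
Reduced Gröbner basis: {a - 1, b - 1}.
Label its elements g_1 = a - 1, g_2 = b - 1.

Reduce p = -2ab + 8a - 6 modulo G:
  leading term ab: subtract (-2b)·g_1 from -2ab + 8a - 6 → 8a - 2b - 6
  leading term a: subtract (8)·g_1 from 8a - 2b - 6 → -2b + 2
  leading term b: subtract (-2)·g_2 from -2b + 2 → 0
  normal form = 0.
Since the normal form is 0, p ∈ I.

-2ab + 8a - 6 lies in I (it reduces to 0).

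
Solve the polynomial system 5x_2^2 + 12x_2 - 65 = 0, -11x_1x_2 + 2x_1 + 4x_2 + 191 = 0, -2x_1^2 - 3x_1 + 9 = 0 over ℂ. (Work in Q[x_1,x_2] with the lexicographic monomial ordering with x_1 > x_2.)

Compute a lex Gröbner basis by Buchberger's algorithm.
f_1 = 5x_2^2 + 12x_2 - 65, LT = x_2^2.
f_2 = -11x_1x_2 + 2x_1 + 4x_2 + 191, LT = x_1x_2.
f_3 = -2x_1^2 - 3x_1 + 9, LT = x_1^2.

S(f_1,f_2): lcm = x_1x_2^2. S = 142/55x_1x_2 - 13x_1 + 4/11x_2^2 + 191/11x_2.
  reduce S modulo (f_1, f_2, f_3):
  remainder -7581/605x_1 + 2109/121x_2 + 29982/605 ≠ 0; add h_4 = -7581/605x_1 + 2109/121x_2 + 29982/605 to the basis.

S(f_2,f_3): lcm = x_1^2x_2. S = -2/11x_1^2 - 41/22x_1x_2 - 191/11x_1 + 9/2x_2.
  reduce S modulo (f_1, f_2, f_3, h_4):
  remainder -3145/154x_2 - 15725/154 ≠ 0; add h_5 = -3145/154x_2 - 15725/154 to the basis.

The other S-polynomials (S(f_1,f_3), S(f_1,h_4), S(f_2,h_4), S(f_3,h_4), S(f_1,h_5), S(f_2,h_5), S(f_3,h_5), S(h_4,h_5)) all reduce to 0 modulo the current basis, so we have a Gröbner basis.
Inter-reduce: drop elements whose leading term is divisible by another's, tail-reduce, and make monic.
Reduced Gröbner basis: {x_1 + 3, x_2 + 5}.

Elimination: the polynomial x_2 + 5 lies in the elimination ideal for x_2, so x_2 ∈ {-5}. For each such x_2, the remaining basis elements (now univariate) give the rest of the solution.
  x_2 = -5: the earlier basis element becomes x_1 + 3 = 0, giving x_1 = -3 — point (-3, -5).

{(-3, -5)}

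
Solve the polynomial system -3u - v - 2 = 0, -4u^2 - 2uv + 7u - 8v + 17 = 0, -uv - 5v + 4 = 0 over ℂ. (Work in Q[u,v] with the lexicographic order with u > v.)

Compute a lex Gröbner basis by Buchberger's algorithm.
f_1 = -3u - v - 2, LT = u.
f_2 = -4u^2 - 2uv + 7u - 8v + 17, LT = u^2.
f_3 = -uv - 5v + 4, LT = uv.

S(f_1,f_2): lcm = u^2. S = -1/6uv + 29/12u - 2v + 17/4.
  leading term uv: subtract (1/18v)·f_1 from -1/6uv + 29/12u - 2v + 17/4 → 29/12u + 1/18v^2 - 17/9v + 17/4
  leading term u: subtract (-29/36)·f_1 from 29/12u + 1/18v^2 - 17/9v + 17/4 → 1/18v^2 - 97/36v + 95/36
  leading term v^2: no divisor's leading term divides it; move 1/18v^2 to the remainder.
  leading term v: no divisor's leading term divides it; move -97/36v to the remainder.
  leading term 1: no divisor's leading term divides it; move 95/36 to the remainder.
  remainder 1/18v^2 - 97/36v + 95/36 ≠ 0; add h_4 = 1/18v^2 - 97/36v + 95/36 to the basis.

S(f_1,f_3): lcm = uv. S = 1/3v^2 - 13/3v + 4.
  leading term v^2: subtract (6)·h_4 from 1/3v^2 - 13/3v + 4 → 71/6v - 71/6
  leading term v: no divisor's leading term divides it; move 71/6v to the remainder.
  leading term 1: no divisor's leading term divides it; move -71/6 to the remainder.
  remainder 71/6v - 71/6 ≠ 0; add h_5 = 71/6v - 71/6 to the basis.

S(f_2,f_3): lcm = u^2v. S = 1/2uv^2 - 27/4uv + 4u + 2v^2 - 17/4v.
  leading term uv^2: subtract (-1/6v^2)·f_1 from 1/2uv^2 - 27/4uv + 4u + 2v^2 - 17/4v → -27/4uv + 4u - 1/6v^3 + 5/3v^2 - 17/4v
  leading term uv: subtract (9/4v)·f_1 from -27/4uv + 4u - 1/6v^3 + 5/3v^2 - 17/4v → 4u - 1/6v^3 + 47/12v^2 + 1/4v
  leading term u: subtract (-4/3)·f_1 from 4u - 1/6v^3 + 47/12v^2 + 1/4v → -1/6v^3 + 47/12v^2 - 13/12v - 8/3
  leading term v^3: subtract (-3v)·h_4 from -1/6v^3 + 47/12v^2 - 13/12v - 8/3 → -25/6v^2 + 41/6v - 8/3
  leading term v^2: subtract (-75)·h_4 from -25/6v^2 + 41/6v - 8/3 → -781/4v + 781/4
  leading term v: subtract (-33/2)·h_5 from -781/4v + 781/4 → 0
  remainder 0.

S(f_1,h_4): leading monomials are coprime, so the S-polynomial reduces to 0 (Buchberger's first criterion).
S(f_2,h_4): leading monomials are coprime, so the S-polynomial reduces to 0 (Buchberger's first criterion).
S(f_3,h_4): lcm = uv^2. S = 97/2uv - 95/2u + 5v^2 - 4v.
  leading term uv: subtract (-97/6v)·f_1 from 97/2uv - 95/2u + 5v^2 - 4v → -95/2u - 67/6v^2 - 109/3v
  leading term u: subtract (95/6)·f_1 from -95/2u - 67/6v^2 - 109/3v → -67/6v^2 - 41/2v + 95/3
  leading term v^2: subtract (-201)·h_4 from -67/6v^2 - 41/2v + 95/3 → -6745/12v + 6745/12
  leading term v: subtract (-95/2)·h_5 from -6745/12v + 6745/12 → 0
  remainder 0.

S(f_1,h_5): leading monomials are coprime, so the S-polynomial reduces to 0 (Buchberger's first criterion).
S(f_2,h_5): leading monomials are coprime, so the S-polynomial reduces to 0 (Buchberger's first criterion).
S(f_3,h_5): lcm = uv. S = u + 5v - 4.
  leading term u: subtract (-1/3)·f_1 from u + 5v - 4 → 14/3v - 14/3
  leading term v: subtract (28/71)·h_5 from 14/3v - 14/3 → 0
  remainder 0.

S(h_4,h_5): lcm = v^2. S = -95/2v + 95/2.
  leading term v: subtract (-285/71)·h_5 from -95/2v + 95/2 → 0
  remainder 0.

Every S-polynomial of the final basis reduces to 0, so we have a Gröbner basis.
Inter-reduce: drop elements whose leading term is divisible by another's, tail-reduce, and make monic.
Reduced Gröbner basis: {u + 1, v - 1}.

Elimination: the polynomial v - 1 lies in the elimination ideal for v, so v ∈ {1}. For each such v, the remaining basis elements (now univariate) give the rest of the solution.
  v = 1: the earlier basis element becomes u + 1 = 0, giving u = -1 — point (-1, 1).

{(-1, 1)}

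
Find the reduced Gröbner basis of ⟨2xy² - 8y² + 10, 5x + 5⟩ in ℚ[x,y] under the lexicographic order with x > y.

G = {x + 1, y² - 1}

This is the nonlinear analogue of row-reducing a linear system.

f_1 = 2xy² - 8y² + 10, LT = xy².
f_2 = 5x + 5, LT = x.

S(f_1,f_2): lcm = xy². S = -5y² + 5.
  leading term y²: no divisor's leading term divides it; move -5y² to the remainder.
  leading term 1: no divisor's leading term divides it; move 5 to the remainder.
  remainder -5y² + 5 ≠ 0; add g_3 = -5y² + 5 to the basis.

The other S-polynomials (S(f_1,g_3), S(f_2,g_3)) all reduce to 0 modulo the current basis, so we have a Gröbner basis.
Inter-reduce: drop elements whose leading term is divisible by another's, tail-reduce, and make monic.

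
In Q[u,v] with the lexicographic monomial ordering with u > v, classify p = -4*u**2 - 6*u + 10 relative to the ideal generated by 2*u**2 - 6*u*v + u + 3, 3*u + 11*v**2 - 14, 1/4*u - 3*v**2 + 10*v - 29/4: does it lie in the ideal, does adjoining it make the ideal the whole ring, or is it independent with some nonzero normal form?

-4*u**2 - 6*u + 10 lies in I (it reduces to 0).

First compute the reduced Gröbner basis of I by Buchberger's algorithm.
f_1 = 2*u**2 - 6*u*v + u + 3, LT = u**2.
f_2 = 3*u + 11*v**2 - 14, LT = u.
f_3 = 1/4*u - 3*v**2 + 10*v - 29/4, LT = u.

S(f_1,f_2): lcm = u**2. S = -11/3*u*v**2 - 3*u*v + 31/6*u + 3/2.
  reduce S modulo (f_1, f_2, f_3):
  remainder 121/9*v**4 + 11*v**3 - 649/18*v**2 - 14*v + 461/18 ≠ 0; add h_4 = 121/9*v**4 + 11*v**3 - 649/18*v**2 - 14*v + 461/18 to the basis.

S(f_1,f_3): lcm = u**2. S = 12*u*v**2 - 43*u*v + 59/2*u + 3/2.
  reduce S modulo (f_1, f_2, f_3, h_4):
  remainder 581/3*v**3 - 1021/6*v**2 - 8134/33*v + 14717/66 ≠ 0; add h_5 = 581/3*v**3 - 1021/6*v**2 - 8134/33*v + 14717/66 to the basis.

S(f_2,f_3): lcm = u. S = 47/3*v**2 - 40*v + 73/3.
  reduce S modulo (f_1, f_2, f_3, h_4, h_5):
  remainder 47/3*v**2 - 40*v + 73/3 ≠ 0; add h_6 = 47/3*v**2 - 40*v + 73/3 to the basis.

S(h_4,h_5): lcm = v**4. S = 21689/12782*v**3 - 31/22*v**2 - 308299/140602*v + 461/242.
  reduce S modulo (f_1, f_2, f_3, h_4, h_5, h_6):
  remainder 61390359/349038074*v - 61390359/349038074 ≠ 0; add h_7 = 61390359/349038074*v - 61390359/349038074 to the basis.

The other S-polynomials (S(f_1,h_4), S(f_2,h_4), S(f_3,h_4), S(f_1,h_5), S(f_2,h_5), S(f_3,h_5), S(f_1,h_6), S(f_2,h_6), S(f_3,h_6), S(h_4,h_6), S(h_5,h_6), S(f_1,h_7), S(f_2,h_7), S(f_3,h_7), S(h_4,h_7), S(h_5,h_7), S(h_6,h_7)) all reduce to 0 modulo the current basis, so we have a Gröbner basis.
Inter-reduce: drop elements whose leading term is divisible by another's, tail-reduce, and make monic.
Reduced Gröbner basis: {u - 1, v - 1}.
Label its elements g_1 = u - 1, g_2 = v - 1.

Reduce p = -4*u**2 - 6*u + 10 modulo G:
  leading term u**2: subtract (-4*u)·g_1 from -4*u**2 - 6*u + 10 → -10*u + 10
  leading term u: subtract (-10)·g_1 from -10*u + 10 → 0
  normal form = 0.
Since the normal form is 0, p ∈ I.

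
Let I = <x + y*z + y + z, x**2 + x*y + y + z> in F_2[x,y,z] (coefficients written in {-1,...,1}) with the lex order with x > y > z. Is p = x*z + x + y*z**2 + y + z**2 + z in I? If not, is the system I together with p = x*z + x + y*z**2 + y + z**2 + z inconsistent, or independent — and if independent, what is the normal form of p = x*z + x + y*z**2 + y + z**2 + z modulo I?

First compute the reduced Gröbner basis of I by Buchberger's algorithm.
f_1 = x + y*z + y + z, LT = x.
f_2 = x**2 + x*y + y + z, LT = x**2.

S(f_1,f_2): lcm = x**2. S = x*y*z + x*z + y + z.
  leading term x*y*z: subtract (y*z)·f_1 from x*y*z + x*z + y + z → x*z + y**2*z**2 + y**2*z + y*z**2 + y + z
  leading term x*z: subtract (z)·f_1 from x*z + y**2*z**2 + y**2*z + y*z**2 + y + z → y**2*z**2 + y**2*z + y*z + y + z**2 + z
  leading term y**2*z**2: no divisor's leading term divides it; move y**2*z**2 to the remainder.
  leading term y**2*z: no divisor's leading term divides it; move y**2*z to the remainder.
  leading term y*z: no divisor's leading term divides it; move y*z to the remainder.
  leading term y: no divisor's leading term divides it; move y to the remainder.
  leading term z**2: no divisor's leading term divides it; move z**2 to the remainder.
  leading term z: no divisor's leading term divides it; move z to the remainder.
  remainder y**2*z**2 + y**2*z + y*z + y + z**2 + z ≠ 0; add h_3 = y**2*z**2 + y**2*z + y*z + y + z**2 + z to the basis.

S(f_1,h_3): leading monomials are coprime, so the S-polynomial reduces to 0 (Buchberger's first criterion).
S(f_2,h_3): leading monomials are coprime, so the S-polynomial reduces to 0 (Buchberger's first criterion).
Every S-polynomial of the final basis reduces to 0, so we have a Gröbner basis.
Inter-reduce: drop elements whose leading term is divisible by another's, tail-reduce, and make monic.
Reduced Gröbner basis: {x + y*z + y + z, y**2*z**2 + y**2*z + y*z + y + z**2 + z}.
Label its elements g_1 = x + y*z + y + z, g_2 = y**2*z**2 + y**2*z + y*z + y + z**2 + z.

Reduce p = x*z + x + y*z**2 + y + z**2 + z modulo G:
  leading term x*z: subtract (z)·g_1 from x*z + x + y*z**2 + y + z**2 + z → x + y*z + y + z
  leading term x: subtract (1)·g_1 from x + y*z + y + z → 0
  normal form = 0.
Since the normal form is 0, p ∈ I.

Ideal membership is decidable via reduction modulo a Gröbner basis.

x*z + x + y*z**2 + y + z**2 + z lies in I (it reduces to 0).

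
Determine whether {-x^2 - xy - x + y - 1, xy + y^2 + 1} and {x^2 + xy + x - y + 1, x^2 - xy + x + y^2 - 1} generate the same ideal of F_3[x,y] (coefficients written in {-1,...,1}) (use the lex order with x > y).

No, the ideals differ.

Two ideals are equal iff their reduced Gröbner bases coincide (the reduced basis is unique for a fixed ordering).
Buchberger on the first generating set:
f_1 = -x^2 - xy - x + y - 1, LT = x^2.
f_2 = xy + y^2 + 1, LT = xy.

S(f_1,f_2): lcm = x^2y. S = xy - x - y^2 + y.
  leading term xy: subtract (1)·f_2 from xy - x - y^2 + y → -x + y^2 + y - 1
  leading term x: no divisor's leading term divides it; move -x to the remainder.
  leading term y^2: no divisor's leading term divides it; move y^2 to the remainder.
  leading term y: no divisor's leading term divides it; move y to the remainder.
  leading term 1: no divisor's leading term divides it; move -1 to the remainder.
  remainder -x + y^2 + y - 1 ≠ 0; add g_3 = -x + y^2 + y - 1 to the basis.

S(f_1,g_3): lcm = x^2. S = xy^2 - xy - y + 1.
  leading term xy^2: subtract (y)·f_2 from xy^2 - xy - y + 1 → -xy - y^3 + y + 1
  leading term xy: subtract (-1)·f_2 from -xy - y^3 + y + 1 → -y^3 + y^2 + y - 1
  leading term y^3: no divisor's leading term divides it; move -y^3 to the remainder.
  leading term y^2: no divisor's leading term divides it; move y^2 to the remainder.
  leading term y: no divisor's leading term divides it; move y to the remainder.
  leading term 1: no divisor's leading term divides it; move -1 to the remainder.
  remainder -y^3 + y^2 + y - 1 ≠ 0; add g_4 = -y^3 + y^2 + y - 1 to the basis.

The other S-polynomials (S(f_2,g_3), S(f_1,g_4), S(f_2,g_4), S(g_3,g_4)) all reduce to 0 modulo the current basis, so we have a Gröbner basis.
Inter-reduce: drop elements whose leading term is divisible by another's, tail-reduce, and make monic.
Reduced Gröbner basis: {x - y^2 - y + 1, y^3 - y^2 - y + 1}.

Buchberger on the second generating set:
h_1 = x^2 + xy + x - y + 1, LT = x^2.
h_2 = x^2 - xy + x + y^2 - 1, LT = x^2.

S(h_1,h_2): lcm = x^2. S = -xy - y^2 - y - 1.
  leading term xy: no divisor's leading term divides it; move -xy to the remainder.
  leading term y^2: no divisor's leading term divides it; move -y^2 to the remainder.
  leading term y: no divisor's leading term divides it; move -y to the remainder.
  leading term 1: no divisor's leading term divides it; move -1 to the remainder.
  remainder -xy - y^2 - y - 1 ≠ 0; add k_3 = -xy - y^2 - y - 1 to the basis.

S(h_1,k_3): lcm = x^2y. S = -x - y^2 + y.
  leading term x: no divisor's leading term divides it; move -x to the remainder.
  leading term y^2: no divisor's leading term divides it; move -y^2 to the remainder.
  leading term y: no divisor's leading term divides it; move y to the remainder.
  remainder -x - y^2 + y ≠ 0; add k_4 = -x - y^2 + y to the basis.

S(h_1,k_4): lcm = x^2. S = -xy^2 - xy + x - y + 1.
  leading term xy^2: subtract (y)·k_3 from -xy^2 - xy + x - y + 1 → -xy + x + y^3 + y^2 + 1
  leading term xy: subtract (1)·k_3 from -xy + x + y^3 + y^2 + 1 → x + y^3 - y^2 + y - 1
  leading term x: subtract (-1)·k_4 from x + y^3 - y^2 + y - 1 → y^3 + y^2 - y - 1
  leading term y^3: no divisor's leading term divides it; move y^3 to the remainder.
  leading term y^2: no divisor's leading term divides it; move y^2 to the remainder.
  leading term y: no divisor's leading term divides it; move -y to the remainder.
  leading term 1: no divisor's leading term divides it; move -1 to the remainder.
  remainder y^3 + y^2 - y - 1 ≠ 0; add k_5 = y^3 + y^2 - y - 1 to the basis.

The other S-polynomials (S(h_2,k_3), S(h_2,k_4), S(k_3,k_4), S(h_1,k_5), S(h_2,k_5), S(k_3,k_5), S(k_4,k_5)) all reduce to 0 modulo the current basis, so we have a Gröbner basis.
Inter-reduce: drop elements whose leading term is divisible by another's, tail-reduce, and make monic.
Reduced Gröbner basis: {x + y^2 - y, y^3 + y^2 - y - 1}.

The bases are distinct; the ideals are different.
The same test decides containment: I ⊆ J iff every generator of I reduces to 0 modulo a Gröbner basis of J.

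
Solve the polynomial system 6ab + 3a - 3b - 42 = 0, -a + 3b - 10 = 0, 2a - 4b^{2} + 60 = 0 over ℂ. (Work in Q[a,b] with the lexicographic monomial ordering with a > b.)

Compute a lex Gröbner basis by Buchberger's algorithm.
f_1 = 6ab + 3a - 3b - 42, LT = ab.
f_2 = -a + 3b - 10, LT = a.
f_3 = 2a - 4b^{2} + 60, LT = a.

S(f_1,f_2): lcm = ab. S = \tfrac{1}{2}a + 3b^{2} - \tfrac{21}{2}b - 7.
  leading term a: subtract (-\tfrac{1}{2})·f_2 from \tfrac{1}{2}a + 3b^{2} - \tfrac{21}{2}b - 7 → 3b^{2} - 9b - 12
  leading term b^{2}: no divisor's leading term divides it; move 3b^{2} to the remainder.
  leading term b: no divisor's leading term divides it; move -9b to the remainder.
  leading term 1: no divisor's leading term divides it; move -12 to the remainder.
  remainder 3b^{2} - 9b - 12 ≠ 0; add h_4 = 3b^{2} - 9b - 12 to the basis.

S(f_1,f_3): lcm = ab. S = \tfrac{1}{2}a + 2b^{3} - \tfrac{61}{2}b - 7.
  leading term a: subtract (-\tfrac{1}{2})·f_2 from \tfrac{1}{2}a + 2b^{3} - \tfrac{61}{2}b - 7 → 2b^{3} - 29b - 12
  leading term b^{3}: subtract (\tfrac{2}{3}b)·h_4 from 2b^{3} - 29b - 12 → 6b^{2} - 21b - 12
  leading term b^{2}: subtract (2)·h_4 from 6b^{2} - 21b - 12 → -3b + 12
  leading term b: no divisor's leading term divides it; move -3b to the remainder.
  leading term 1: no divisor's leading term divides it; move 12 to the remainder.
  remainder -3b + 12 ≠ 0; add h_5 = -3b + 12 to the basis.

The other S-polynomials (S(f_2,f_3), S(f_1,h_4), S(f_2,h_4), S(f_3,h_4), S(f_1,h_5), S(f_2,h_5), S(f_3,h_5), S(h_4,h_5)) all reduce to 0 modulo the current basis, so we have a Gröbner basis.
Inter-reduce: drop elements whose leading term is divisible by another's, tail-reduce, and make monic.
Reduced Gröbner basis: {a - 2, b - 4}.

Elimination: the polynomial b - 4 lies in the elimination ideal for b, so b ∈ {4}. For each such b, the remaining basis elements (now univariate) give the rest of the solution.
  b = 4: the earlier basis element becomes a - 2 = 0, giving a = 2 — point (2, 4).
A lex Gröbner basis triangularizes the system, enabling back-substitution.

{(2, 4)}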